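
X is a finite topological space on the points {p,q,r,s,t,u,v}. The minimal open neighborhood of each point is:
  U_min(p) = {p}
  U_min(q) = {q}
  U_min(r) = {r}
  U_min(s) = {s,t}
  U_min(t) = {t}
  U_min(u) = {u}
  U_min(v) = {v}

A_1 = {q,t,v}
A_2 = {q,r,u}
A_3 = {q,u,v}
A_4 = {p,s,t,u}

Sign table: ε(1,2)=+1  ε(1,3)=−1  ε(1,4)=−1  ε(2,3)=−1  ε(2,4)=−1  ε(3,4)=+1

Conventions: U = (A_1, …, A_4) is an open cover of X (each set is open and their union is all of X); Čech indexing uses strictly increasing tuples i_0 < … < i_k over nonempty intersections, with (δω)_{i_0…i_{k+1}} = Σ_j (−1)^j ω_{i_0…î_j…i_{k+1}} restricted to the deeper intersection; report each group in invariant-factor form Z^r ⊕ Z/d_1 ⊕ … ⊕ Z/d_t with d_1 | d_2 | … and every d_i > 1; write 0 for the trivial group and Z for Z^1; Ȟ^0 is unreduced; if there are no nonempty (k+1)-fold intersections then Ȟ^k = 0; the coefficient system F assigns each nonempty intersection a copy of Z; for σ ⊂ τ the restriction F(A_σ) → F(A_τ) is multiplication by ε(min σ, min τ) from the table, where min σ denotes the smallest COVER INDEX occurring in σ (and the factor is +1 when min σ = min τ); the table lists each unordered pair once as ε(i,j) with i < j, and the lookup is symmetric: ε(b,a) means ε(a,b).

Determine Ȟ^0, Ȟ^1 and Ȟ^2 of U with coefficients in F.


Ȟ^0 = Z, Ȟ^1 = Z and Ȟ^2 = 0

nonempty overlaps:
  A12={q} A13={q,v} A14={t} A23={q,u} A24={u} A34={u}
  A123={q} A234={u}
C dims 4,6,2; δ0: rk 3, SNF 1^3; δ1: rk 2, SNF 1^2
degree 0: 4−3−0 = 1 → Ȟ^0 ≅ Z
degree 1: 6−2−3 = 1 → Ȟ^1 ≅ Z
degree 2: 2−0−2 = 0 → Ȟ^2 ≅ 0


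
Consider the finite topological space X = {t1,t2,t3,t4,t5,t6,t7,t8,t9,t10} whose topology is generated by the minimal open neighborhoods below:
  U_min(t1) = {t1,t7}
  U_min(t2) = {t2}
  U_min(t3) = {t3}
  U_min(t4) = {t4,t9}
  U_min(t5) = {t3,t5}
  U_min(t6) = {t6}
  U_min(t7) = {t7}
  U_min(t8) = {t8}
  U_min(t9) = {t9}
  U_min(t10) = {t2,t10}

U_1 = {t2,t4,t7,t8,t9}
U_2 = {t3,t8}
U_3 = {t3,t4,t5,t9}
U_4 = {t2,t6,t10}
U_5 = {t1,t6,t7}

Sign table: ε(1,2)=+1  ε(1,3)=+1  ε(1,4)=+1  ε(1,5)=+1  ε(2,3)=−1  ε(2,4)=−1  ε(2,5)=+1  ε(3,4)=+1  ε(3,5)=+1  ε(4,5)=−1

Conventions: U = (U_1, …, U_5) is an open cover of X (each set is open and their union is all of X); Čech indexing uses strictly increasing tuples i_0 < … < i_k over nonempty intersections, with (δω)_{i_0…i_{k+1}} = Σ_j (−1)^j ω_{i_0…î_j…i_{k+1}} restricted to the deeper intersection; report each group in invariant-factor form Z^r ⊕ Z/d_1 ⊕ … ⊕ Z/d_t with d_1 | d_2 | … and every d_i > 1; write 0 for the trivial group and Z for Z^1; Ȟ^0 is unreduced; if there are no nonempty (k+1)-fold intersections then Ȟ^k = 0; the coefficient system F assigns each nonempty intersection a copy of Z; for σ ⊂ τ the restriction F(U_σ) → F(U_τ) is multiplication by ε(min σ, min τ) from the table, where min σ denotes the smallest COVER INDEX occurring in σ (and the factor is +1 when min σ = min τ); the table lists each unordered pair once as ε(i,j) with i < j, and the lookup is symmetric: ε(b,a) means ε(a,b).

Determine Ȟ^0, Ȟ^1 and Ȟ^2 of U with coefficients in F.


Ȟ^0 = 0,  Ȟ^1 = Z ⊕ Z/2,  Ȟ^2 = 0

nerve of the cover:
  U12={t8} U13={t4,t9} U14={t2} U15={t7} U23={t3} U45={t6}
C dims 5,6; δ0: rk 5, SNF 1^4·2
Ȟ^0 = (5 − 5) − 0 = 0, so Ȟ^0 ≅ 0
Ȟ^1 = (6 − 0) − 5 = 1 plus torsion [2], so Ȟ^1 ≅ Z ⊕ Z/2
Ȟ^2 = (0 − 0) − 0 = 0, so Ȟ^2 ≅ 0


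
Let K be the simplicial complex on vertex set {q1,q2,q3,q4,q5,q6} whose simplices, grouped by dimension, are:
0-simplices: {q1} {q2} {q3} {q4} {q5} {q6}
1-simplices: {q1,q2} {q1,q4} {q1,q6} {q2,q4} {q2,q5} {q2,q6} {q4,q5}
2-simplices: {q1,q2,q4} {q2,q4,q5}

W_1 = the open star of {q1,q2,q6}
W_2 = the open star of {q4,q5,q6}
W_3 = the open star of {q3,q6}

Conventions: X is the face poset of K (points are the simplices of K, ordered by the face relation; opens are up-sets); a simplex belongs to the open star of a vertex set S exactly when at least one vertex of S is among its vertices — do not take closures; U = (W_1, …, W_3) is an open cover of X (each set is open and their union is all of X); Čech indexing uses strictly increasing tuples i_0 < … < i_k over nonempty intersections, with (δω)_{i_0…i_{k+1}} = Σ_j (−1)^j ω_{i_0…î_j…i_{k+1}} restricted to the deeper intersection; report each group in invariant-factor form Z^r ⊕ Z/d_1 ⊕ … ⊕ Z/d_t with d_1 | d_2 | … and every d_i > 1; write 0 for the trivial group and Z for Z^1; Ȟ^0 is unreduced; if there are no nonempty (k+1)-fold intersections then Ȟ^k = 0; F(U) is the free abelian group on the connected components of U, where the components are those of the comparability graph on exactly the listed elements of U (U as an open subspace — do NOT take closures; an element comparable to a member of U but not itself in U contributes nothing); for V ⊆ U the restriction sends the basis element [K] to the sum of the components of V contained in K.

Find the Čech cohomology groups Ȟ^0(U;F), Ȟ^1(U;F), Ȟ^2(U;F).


nerve of the cover:
  W1={{q1},{q2},{q6},{q1,q2},{q1,q4},{q1,q6},{q2,q4},{q2,q5},{q2,q6},{q1,q2,q4},{q2,q4,q5}} W2={{q4},{q5},{q6},{q1,q4},{q1,q6},{q2,q4},{q2,q5},{q2,q6},{q4,q5},{q1,q2,q4},{q2,q4,q5}} W3={{q3},{q6},{q1,q6},{q2,q6}}
  W12={{q6},{q1,q4},{q1,q6},{q2,q4},{q2,q5},{q2,q6},{q1,q2,q4},{q2,q4,q5}} W13={{q6},{q1,q6},{q2,q6}} W23={{q6},{q1,q6},{q2,q6}}
  W123={{q6},{q1,q6},{q2,q6}}
components per intersection:
  W1: {{q1},{q2},{q6},{q1,q2},{q1,q4},{q1,q6},{q2,q4},{q2,q5},{q2,q6},{q1,q2,q4},{q2,q4,q5}}
  W2: {{q4},{q5},{q1,q4},{q2,q4},{q2,q5},{q4,q5},{q1,q2,q4},{q2,q4,q5}} {{q6},{q1,q6},{q2,q6}}
  W3: {{q3}} {{q6},{q1,q6},{q2,q6}}
  W12: {{q6},{q1,q6},{q2,q6}} {{q1,q4},{q2,q4},{q2,q5},{q1,q2,q4},{q2,q4,q5}}
  W13: {{q6},{q1,q6},{q2,q6}}
  W23: {{q6},{q1,q6},{q2,q6}}
  W123: {{q6},{q1,q6},{q2,q6}}
C dims 5,4,1; δ0: rk 3, SNF 1^3; δ1: rk 1, SNF 1^1
Ȟ^0 = (5 − 3) − 0 = 2, so Ȟ^0 ≅ Z^2
Ȟ^1 = (4 − 1) − 3 = 0, so Ȟ^1 ≅ 0
Ȟ^2 = (1 − 0) − 1 = 0, so Ȟ^2 ≅ 0

Ȟ^0 ≅ Z^2; Ȟ^1 ≅ 0; Ȟ^2 ≅ 0


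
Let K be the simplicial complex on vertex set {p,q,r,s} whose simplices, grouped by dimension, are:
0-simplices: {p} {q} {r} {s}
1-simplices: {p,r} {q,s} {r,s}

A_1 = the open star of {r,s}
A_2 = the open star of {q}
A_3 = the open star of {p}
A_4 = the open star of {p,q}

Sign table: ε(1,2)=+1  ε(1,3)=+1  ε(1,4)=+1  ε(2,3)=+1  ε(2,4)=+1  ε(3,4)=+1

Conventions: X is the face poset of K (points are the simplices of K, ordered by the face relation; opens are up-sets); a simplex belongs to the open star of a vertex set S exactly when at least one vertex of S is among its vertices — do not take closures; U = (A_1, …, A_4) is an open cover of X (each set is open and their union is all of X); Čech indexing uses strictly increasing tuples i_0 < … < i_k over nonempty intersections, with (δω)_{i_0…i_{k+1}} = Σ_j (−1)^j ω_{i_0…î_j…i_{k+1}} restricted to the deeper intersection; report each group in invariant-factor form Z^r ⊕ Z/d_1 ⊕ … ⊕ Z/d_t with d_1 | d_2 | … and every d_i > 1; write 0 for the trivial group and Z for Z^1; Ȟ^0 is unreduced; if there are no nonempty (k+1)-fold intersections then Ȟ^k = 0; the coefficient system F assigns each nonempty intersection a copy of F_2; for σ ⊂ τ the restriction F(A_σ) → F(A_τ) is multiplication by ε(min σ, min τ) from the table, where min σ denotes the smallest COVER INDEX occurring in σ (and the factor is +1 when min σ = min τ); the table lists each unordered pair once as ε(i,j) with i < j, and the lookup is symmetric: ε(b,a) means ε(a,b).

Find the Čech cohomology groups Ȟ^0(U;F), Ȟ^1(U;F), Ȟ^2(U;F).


Ȟ^0 ≅ Z/2, Ȟ^1 ≅ 0 and Ȟ^2 ≅ 0

nerve of the cover:
  A1={{r},{s},{p,r},{q,s},{r,s}} A2={{q},{q,s}} A3={{p},{p,r}} A4={{p},{q},{p,r},{q,s}}
  A12={{q,s}} A13={{p,r}} A14={{p,r},{q,s}} A24={{q},{q,s}} A34={{p},{p,r}}
  A124={{q,s}} A134={{p,r}}
C dims 4,5,2; δ0: rk_F2 3; δ1: rk_F2 2
Ȟ^0 = (4 − 3) − 0 = 1, so Ȟ^0 ≅ Z/2
Ȟ^1 = (5 − 2) − 3 = 0, so Ȟ^1 ≅ 0
Ȟ^2 = (2 − 0) − 2 = 0, so Ȟ^2 ≅ 0


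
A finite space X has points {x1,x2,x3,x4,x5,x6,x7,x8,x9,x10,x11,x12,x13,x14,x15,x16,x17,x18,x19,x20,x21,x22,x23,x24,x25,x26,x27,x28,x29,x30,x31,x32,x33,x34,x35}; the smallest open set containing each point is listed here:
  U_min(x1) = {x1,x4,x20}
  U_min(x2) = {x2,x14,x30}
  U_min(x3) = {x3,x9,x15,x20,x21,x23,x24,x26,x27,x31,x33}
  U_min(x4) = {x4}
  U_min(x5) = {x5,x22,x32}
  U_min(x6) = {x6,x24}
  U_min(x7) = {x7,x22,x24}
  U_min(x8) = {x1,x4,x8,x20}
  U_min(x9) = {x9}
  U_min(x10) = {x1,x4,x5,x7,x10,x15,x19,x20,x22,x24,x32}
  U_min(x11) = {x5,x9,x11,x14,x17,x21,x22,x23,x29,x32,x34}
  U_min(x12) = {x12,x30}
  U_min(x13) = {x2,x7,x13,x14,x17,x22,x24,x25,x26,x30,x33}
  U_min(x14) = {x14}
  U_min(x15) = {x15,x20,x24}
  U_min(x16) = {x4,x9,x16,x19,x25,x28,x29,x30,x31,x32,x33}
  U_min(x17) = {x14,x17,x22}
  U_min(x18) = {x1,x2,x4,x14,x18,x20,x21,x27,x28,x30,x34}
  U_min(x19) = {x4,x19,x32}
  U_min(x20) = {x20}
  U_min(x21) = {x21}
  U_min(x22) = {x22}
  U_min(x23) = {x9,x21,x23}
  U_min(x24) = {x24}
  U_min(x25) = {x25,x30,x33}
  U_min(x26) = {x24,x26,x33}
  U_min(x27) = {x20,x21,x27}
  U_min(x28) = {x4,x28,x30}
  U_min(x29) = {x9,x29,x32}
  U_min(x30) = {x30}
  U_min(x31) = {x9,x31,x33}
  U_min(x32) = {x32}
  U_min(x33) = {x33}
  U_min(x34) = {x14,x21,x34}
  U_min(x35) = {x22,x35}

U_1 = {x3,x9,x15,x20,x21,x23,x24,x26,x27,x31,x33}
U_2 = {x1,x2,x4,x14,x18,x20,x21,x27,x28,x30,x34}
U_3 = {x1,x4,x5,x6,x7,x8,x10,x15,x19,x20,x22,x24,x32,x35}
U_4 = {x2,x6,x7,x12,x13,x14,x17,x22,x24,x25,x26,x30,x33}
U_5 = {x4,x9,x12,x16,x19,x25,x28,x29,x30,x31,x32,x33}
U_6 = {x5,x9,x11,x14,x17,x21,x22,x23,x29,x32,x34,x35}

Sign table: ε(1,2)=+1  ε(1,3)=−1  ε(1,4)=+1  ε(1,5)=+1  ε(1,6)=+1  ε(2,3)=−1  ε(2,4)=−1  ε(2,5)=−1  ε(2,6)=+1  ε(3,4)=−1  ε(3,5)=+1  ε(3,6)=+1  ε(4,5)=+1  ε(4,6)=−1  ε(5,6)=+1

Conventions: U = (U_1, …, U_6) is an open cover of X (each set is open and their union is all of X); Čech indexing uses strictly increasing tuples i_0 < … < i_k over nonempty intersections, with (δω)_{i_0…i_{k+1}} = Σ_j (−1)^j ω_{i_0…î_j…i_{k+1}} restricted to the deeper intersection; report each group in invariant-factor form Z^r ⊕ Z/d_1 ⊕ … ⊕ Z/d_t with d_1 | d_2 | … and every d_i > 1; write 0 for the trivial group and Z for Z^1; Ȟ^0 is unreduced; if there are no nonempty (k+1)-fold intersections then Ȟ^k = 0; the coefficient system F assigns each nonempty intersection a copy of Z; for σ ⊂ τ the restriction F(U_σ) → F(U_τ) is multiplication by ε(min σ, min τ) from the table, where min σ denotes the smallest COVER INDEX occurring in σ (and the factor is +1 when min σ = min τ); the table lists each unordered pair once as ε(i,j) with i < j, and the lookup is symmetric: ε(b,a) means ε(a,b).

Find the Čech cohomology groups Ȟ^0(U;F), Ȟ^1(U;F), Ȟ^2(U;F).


nerve of the cover:
  U12={x20,x21,x27} U13={x15,x20,x24} U14={x24,x26,x33} U15={x9,x31,x33} U16={x9,x21,x23} U23={x1,x4,x20} U24={x2,x14,x30} U25={x4,x28,x30} U26={x14,x21,x34} U34={x6,x7,x22,x24} U35={x4,x19,x32} U36={x5,x22,x32,x35} U45={x12,x25,x30,x33} U46={x14,x17,x22} U56={x9,x29,x32}
  U123={x20} U126={x21} U134={x24} U145={x33} U156={x9} U235={x4} U245={x30} U246={x14} U346={x22} U356={x32}
C dims 6,15,10; δ0: rk 6, SNF 1^5·2; δ1: rk 9, SNF 1^9
Ȟ^0 = (6 − 6) − 0 = 0, so Ȟ^0 ≅ 0
Ȟ^1 = (15 − 9) − 6 = 0 plus torsion [2], so Ȟ^1 ≅ Z/2
Ȟ^2 = (10 − 0) − 9 = 1, so Ȟ^2 ≅ Z

Ȟ^0(U;F) ≅ 0, Ȟ^1(U;F) ≅ Z/2, Ȟ^2(U;F) ≅ Z


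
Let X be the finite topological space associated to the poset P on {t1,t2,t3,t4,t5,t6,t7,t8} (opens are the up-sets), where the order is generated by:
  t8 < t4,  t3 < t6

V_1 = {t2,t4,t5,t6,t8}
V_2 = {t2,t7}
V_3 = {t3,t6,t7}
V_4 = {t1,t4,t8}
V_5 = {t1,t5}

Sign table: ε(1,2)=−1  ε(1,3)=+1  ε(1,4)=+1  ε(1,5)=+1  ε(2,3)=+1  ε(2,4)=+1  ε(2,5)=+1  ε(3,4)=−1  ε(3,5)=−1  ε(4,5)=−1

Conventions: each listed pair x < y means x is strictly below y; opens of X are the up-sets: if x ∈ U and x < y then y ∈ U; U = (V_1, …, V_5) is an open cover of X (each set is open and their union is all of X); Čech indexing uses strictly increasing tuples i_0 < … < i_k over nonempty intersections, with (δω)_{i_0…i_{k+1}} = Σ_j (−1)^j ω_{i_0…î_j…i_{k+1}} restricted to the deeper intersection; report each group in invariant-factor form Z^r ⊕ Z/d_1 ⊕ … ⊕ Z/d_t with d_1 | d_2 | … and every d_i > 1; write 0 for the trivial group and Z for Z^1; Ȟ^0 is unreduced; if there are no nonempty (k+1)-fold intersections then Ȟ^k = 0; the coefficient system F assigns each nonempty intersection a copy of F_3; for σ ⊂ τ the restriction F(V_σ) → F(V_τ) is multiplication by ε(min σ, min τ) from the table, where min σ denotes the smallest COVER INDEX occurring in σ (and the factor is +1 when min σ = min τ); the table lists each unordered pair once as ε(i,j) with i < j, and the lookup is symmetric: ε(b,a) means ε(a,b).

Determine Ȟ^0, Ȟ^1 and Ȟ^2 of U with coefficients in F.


Ȟ^0 = 0; Ȟ^1 = Z/3; Ȟ^2 = 0

nerve of the cover:
  V12={t2} V13={t6} V14={t4,t8} V15={t5} V23={t7} V45={t1}
C dims 5,6; δ0: rk_F3 5
Ȟ^0 = (5 − 5) − 0 = 0, so Ȟ^0 ≅ 0
Ȟ^1 = (6 − 0) − 5 = 1, so Ȟ^1 ≅ Z/3
Ȟ^2 = (0 − 0) − 0 = 0, so Ȟ^2 ≅ 0


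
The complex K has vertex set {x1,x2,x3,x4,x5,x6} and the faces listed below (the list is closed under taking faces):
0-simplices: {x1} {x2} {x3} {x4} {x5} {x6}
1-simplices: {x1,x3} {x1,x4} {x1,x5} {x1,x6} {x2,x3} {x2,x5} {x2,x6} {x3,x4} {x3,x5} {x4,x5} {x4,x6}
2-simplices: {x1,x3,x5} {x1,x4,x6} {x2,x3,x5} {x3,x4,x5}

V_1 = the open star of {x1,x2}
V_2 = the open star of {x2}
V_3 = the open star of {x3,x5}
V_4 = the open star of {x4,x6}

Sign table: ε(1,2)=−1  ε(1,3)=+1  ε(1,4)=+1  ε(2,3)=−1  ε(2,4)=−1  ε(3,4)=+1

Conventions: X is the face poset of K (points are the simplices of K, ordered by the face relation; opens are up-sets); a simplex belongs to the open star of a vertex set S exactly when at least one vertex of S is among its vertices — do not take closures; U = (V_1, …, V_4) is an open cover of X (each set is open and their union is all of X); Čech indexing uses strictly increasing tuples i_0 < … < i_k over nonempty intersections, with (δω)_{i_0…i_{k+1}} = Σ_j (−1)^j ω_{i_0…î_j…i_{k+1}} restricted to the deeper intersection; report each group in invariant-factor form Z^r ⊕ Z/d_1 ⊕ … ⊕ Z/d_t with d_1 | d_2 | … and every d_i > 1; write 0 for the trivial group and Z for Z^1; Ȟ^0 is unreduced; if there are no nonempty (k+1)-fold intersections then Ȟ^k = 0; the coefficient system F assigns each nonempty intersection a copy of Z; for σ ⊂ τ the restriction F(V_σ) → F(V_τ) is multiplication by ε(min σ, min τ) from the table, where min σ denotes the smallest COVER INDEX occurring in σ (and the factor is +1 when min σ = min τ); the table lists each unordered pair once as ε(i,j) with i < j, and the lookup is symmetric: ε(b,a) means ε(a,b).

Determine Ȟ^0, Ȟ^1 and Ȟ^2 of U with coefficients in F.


nonempty intersections:
  V1={{x1},{x2},{x1,x3},{x1,x4},{x1,x5},{x1,x6},{x2,x3},{x2,x5},{x2,x6},{x1,x3,x5},{x1,x4,x6},{x2,x3,x5}} V2={{x2},{x2,x3},{x2,x5},{x2,x6},{x2,x3,x5}} V3={{x3},{x5},{x1,x3},{x1,x5},{x2,x3},{x2,x5},{x3,x4},{x3,x5},{x4,x5},{x1,x3,x5},{x2,x3,x5},{x3,x4,x5}} V4={{x4},{x6},{x1,x4},{x1,x6},{x2,x6},{x3,x4},{x4,x5},{x4,x6},{x1,x4,x6},{x3,x4,x5}}
  V12={{x2},{x2,x3},{x2,x5},{x2,x6},{x2,x3,x5}} V13={{x1,x3},{x1,x5},{x2,x3},{x2,x5},{x1,x3,x5},{x2,x3,x5}} V14={{x1,x4},{x1,x6},{x2,x6},{x1,x4,x6}} V23={{x2,x3},{x2,x5},{x2,x3,x5}} V24={{x2,x6}} V34={{x3,x4},{x4,x5},{x3,x4,x5}}
  V123={{x2,x3},{x2,x5},{x2,x3,x5}} V124={{x2,x6}}
C dims 4,6,2; δ0: rk 3, SNF 1^3; δ1: rk 2, SNF 1^2
Ȟ^0: (4−3)−0=1 ⇒ Z
Ȟ^1: (6−2)−3=1 ⇒ Z
Ȟ^2: (2−0)−2=0 ⇒ 0

Ȟ^0(U;F) ≅ Z,  Ȟ^1(U;F) ≅ Z,  Ȟ^2(U;F) ≅ 0


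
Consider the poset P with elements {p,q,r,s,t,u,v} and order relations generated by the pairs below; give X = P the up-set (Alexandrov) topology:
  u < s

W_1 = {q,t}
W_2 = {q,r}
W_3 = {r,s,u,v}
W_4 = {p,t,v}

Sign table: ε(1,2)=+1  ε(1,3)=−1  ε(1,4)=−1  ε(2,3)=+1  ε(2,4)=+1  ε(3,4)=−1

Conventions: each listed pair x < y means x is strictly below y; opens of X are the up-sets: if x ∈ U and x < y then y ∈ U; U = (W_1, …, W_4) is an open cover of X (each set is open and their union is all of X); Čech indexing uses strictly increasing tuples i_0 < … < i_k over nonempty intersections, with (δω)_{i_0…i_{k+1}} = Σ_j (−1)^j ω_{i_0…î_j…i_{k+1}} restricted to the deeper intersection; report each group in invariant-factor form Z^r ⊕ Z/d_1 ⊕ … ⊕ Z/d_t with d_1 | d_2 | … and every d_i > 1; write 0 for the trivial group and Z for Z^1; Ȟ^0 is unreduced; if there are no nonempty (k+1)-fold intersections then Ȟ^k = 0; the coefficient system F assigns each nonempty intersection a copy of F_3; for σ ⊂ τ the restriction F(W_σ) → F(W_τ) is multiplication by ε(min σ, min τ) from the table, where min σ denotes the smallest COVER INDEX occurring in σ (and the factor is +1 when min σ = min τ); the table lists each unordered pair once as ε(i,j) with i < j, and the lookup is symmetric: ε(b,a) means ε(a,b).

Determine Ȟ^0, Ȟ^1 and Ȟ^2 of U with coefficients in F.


Ȟ^0(U;F) ≅ Z/3, Ȟ^1(U;F) ≅ Z/3 and Ȟ^2(U;F) ≅ 0

nonempty intersections:
  W12={q} W14={t} W23={r} W34={v}
C dims 4,4; δ0: rk_F3 3
Ȟ^0: (4−3)−0=1 ⇒ Z/3
Ȟ^1: (4−0)−3=1 ⇒ Z/3
Ȟ^2: (0−0)−0=0 ⇒ 0


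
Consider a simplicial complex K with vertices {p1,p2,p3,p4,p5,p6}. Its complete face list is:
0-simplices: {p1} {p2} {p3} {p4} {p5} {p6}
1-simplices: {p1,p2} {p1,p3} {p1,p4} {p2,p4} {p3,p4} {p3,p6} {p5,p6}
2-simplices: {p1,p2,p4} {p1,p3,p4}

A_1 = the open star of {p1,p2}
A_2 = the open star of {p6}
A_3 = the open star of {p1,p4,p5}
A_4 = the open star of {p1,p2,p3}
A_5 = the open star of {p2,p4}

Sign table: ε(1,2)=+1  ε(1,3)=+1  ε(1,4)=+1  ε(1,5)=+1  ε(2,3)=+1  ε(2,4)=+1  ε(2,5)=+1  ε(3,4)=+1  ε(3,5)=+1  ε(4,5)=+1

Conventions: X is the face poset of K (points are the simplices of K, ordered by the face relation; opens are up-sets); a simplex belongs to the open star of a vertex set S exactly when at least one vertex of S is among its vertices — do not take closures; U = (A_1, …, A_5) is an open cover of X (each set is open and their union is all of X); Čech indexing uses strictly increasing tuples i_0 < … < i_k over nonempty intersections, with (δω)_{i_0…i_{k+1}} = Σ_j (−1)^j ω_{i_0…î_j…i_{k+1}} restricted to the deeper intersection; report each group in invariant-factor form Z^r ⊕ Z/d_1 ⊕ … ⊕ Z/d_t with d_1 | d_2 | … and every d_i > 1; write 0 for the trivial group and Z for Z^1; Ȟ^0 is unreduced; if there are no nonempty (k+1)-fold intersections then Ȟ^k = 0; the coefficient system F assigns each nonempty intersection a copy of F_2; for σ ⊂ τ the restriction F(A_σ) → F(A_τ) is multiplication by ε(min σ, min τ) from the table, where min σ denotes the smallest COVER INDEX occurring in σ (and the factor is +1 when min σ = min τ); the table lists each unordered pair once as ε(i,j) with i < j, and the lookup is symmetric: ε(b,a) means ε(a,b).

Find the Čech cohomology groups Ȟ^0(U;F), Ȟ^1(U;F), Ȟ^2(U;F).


Ȟ^0(U;F) ≅ Z/2,  Ȟ^1(U;F) ≅ Z/2,  Ȟ^2(U;F) ≅ 0

nonempty overlaps:
  A1={{p1},{p2},{p1,p2},{p1,p3},{p1,p4},{p2,p4},{p1,p2,p4},{p1,p3,p4}} A2={{p6},{p3,p6},{p5,p6}} A3={{p1},{p4},{p5},{p1,p2},{p1,p3},{p1,p4},{p2,p4},{p3,p4},{p5,p6},{p1,p2,p4},{p1,p3,p4}} A4={{p1},{p2},{p3},{p1,p2},{p1,p3},{p1,p4},{p2,p4},{p3,p4},{p3,p6},{p1,p2,p4},{p1,p3,p4}} A5={{p2},{p4},{p1,p2},{p1,p4},{p2,p4},{p3,p4},{p1,p2,p4},{p1,p3,p4}}
  A13={{p1},{p1,p2},{p1,p3},{p1,p4},{p2,p4},{p1,p2,p4},{p1,p3,p4}} A14={{p1},{p2},{p1,p2},{p1,p3},{p1,p4},{p2,p4},{p1,p2,p4},{p1,p3,p4}} A15={{p2},{p1,p2},{p1,p4},{p2,p4},{p1,p2,p4},{p1,p3,p4}} A23={{p5,p6}} A24={{p3,p6}} A34={{p1},{p1,p2},{p1,p3},{p1,p4},{p2,p4},{p3,p4},{p1,p2,p4},{p1,p3,p4}} A35={{p4},{p1,p2},{p1,p4},{p2,p4},{p3,p4},{p1,p2,p4},{p1,p3,p4}} A45={{p2},{p1,p2},{p1,p4},{p2,p4},{p3,p4},{p1,p2,p4},{p1,p3,p4}}
  A134={{p1},{p1,p2},{p1,p3},{p1,p4},{p2,p4},{p1,p2,p4},{p1,p3,p4}} A135={{p1,p2},{p1,p4},{p2,p4},{p1,p2,p4},{p1,p3,p4}} A145={{p2},{p1,p2},{p1,p4},{p2,p4},{p1,p2,p4},{p1,p3,p4}} A345={{p1,p2},{p1,p4},{p2,p4},{p3,p4},{p1,p2,p4},{p1,p3,p4}}
  A1345={{p1,p2},{p1,p4},{p2,p4},{p1,p2,p4},{p1,p3,p4}}
C dims 5,8,4,1; δ0: rk_F2 4; δ1: rk_F2 3; δ2: rk_F2 1
degree 0: 5−4−0 = 1 → Ȟ^0 ≅ Z/2
degree 1: 8−3−4 = 1 → Ȟ^1 ≅ Z/2
degree 2: 4−1−3 = 0 → Ȟ^2 ≅ 0


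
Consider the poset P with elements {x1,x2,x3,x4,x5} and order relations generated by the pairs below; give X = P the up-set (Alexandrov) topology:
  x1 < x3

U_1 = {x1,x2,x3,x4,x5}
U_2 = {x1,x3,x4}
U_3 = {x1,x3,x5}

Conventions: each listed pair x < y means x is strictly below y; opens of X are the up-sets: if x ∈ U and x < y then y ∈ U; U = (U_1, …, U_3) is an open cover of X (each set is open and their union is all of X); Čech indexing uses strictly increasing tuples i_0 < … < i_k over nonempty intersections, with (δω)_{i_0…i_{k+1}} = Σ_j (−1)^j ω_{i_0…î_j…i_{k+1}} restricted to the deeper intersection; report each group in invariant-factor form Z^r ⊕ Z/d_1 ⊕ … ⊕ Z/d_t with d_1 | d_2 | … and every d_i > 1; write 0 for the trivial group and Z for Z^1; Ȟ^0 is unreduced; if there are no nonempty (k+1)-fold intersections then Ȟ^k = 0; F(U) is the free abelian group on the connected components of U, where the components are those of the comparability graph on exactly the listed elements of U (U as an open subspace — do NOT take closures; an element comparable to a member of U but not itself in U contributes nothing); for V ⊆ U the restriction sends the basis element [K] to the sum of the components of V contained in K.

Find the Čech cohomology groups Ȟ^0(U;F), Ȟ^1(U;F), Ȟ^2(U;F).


Ȟ^0 = Z^4,  Ȟ^1 = 0,  Ȟ^2 = 0

nonempty overlaps:
  U12={x1,x3,x4} U13={x1,x3,x5} U23={x1,x3}
  U123={x1,x3}
components per intersection:
  U1: {x1,x3} {x2} {x4} {x5}
  U2: {x1,x3} {x4}
  U3: {x1,x3} {x5}
  U12: {x1,x3} {x4}
  U13: {x1,x3} {x5}
  U23: {x1,x3}
  U123: {x1,x3}
C dims 8,5,1; δ0: rk 4, SNF 1^4; δ1: rk 1, SNF 1^1
degree 0: 8−4−0 = 4 → Ȟ^0 ≅ Z^4
degree 1: 5−1−4 = 0 → Ȟ^1 ≅ 0
degree 2: 1−0−1 = 0 → Ȟ^2 ≅ 0


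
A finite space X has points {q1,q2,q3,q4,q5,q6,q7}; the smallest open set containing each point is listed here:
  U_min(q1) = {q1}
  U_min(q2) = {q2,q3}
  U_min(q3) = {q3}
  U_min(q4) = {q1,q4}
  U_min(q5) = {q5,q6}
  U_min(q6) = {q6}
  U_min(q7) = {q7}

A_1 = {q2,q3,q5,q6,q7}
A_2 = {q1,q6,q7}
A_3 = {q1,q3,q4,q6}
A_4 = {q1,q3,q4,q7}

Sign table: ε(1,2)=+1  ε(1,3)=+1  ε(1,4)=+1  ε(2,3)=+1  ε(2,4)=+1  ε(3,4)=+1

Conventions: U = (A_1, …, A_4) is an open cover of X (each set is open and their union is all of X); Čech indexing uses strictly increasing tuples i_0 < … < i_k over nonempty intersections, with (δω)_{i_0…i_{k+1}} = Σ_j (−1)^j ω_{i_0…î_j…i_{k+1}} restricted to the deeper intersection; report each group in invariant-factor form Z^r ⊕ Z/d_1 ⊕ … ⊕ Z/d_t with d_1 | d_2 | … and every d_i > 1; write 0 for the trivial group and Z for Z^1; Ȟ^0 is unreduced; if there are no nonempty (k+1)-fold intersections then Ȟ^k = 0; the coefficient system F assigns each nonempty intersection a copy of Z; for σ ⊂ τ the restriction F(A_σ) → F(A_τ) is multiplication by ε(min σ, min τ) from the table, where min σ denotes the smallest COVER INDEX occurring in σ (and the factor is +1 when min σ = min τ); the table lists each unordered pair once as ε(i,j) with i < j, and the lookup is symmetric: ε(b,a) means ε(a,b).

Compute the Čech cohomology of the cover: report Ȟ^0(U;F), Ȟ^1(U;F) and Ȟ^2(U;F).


nerve simplices:
  A12={q6,q7} A13={q3,q6} A14={q3,q7} A23={q1,q6} A24={q1,q7} A34={q1,q3,q4}
  A123={q6} A124={q7} A134={q3} A234={q1}
C dims 4,6,4; δ0: rk 3, SNF 1^3; δ1: rk 3, SNF 1^3
degree 0: 4−3−0 = 1 → Ȟ^0 ≅ Z
degree 1: 6−3−3 = 0 → Ȟ^1 ≅ 0
degree 2: 4−0−3 = 1 → Ȟ^2 ≅ Z

Ȟ^0 ≅ Z, Ȟ^1 ≅ 0, Ȟ^2 ≅ Z


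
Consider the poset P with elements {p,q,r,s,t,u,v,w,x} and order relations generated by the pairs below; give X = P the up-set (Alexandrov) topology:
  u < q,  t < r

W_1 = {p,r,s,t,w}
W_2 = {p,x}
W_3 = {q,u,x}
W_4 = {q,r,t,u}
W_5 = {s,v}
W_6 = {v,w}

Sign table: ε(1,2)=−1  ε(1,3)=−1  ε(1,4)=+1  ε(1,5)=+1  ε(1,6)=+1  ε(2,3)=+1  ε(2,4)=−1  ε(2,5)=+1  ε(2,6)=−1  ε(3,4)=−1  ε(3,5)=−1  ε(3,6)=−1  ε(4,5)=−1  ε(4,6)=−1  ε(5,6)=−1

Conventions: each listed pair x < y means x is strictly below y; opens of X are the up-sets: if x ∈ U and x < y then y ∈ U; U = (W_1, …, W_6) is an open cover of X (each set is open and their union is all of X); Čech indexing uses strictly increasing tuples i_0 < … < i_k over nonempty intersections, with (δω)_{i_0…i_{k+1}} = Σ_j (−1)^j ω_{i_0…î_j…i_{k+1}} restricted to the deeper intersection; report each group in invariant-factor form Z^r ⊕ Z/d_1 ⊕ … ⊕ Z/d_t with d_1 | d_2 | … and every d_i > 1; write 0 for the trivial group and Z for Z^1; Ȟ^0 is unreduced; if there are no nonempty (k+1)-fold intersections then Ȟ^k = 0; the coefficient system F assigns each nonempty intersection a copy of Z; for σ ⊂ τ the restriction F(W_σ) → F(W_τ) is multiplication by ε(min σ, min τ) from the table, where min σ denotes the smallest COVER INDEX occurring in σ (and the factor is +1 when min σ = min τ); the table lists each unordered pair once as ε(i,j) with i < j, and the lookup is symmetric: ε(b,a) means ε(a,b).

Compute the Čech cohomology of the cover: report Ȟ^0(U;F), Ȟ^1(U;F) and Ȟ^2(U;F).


Ȟ^0 ≅ 0,  Ȟ^1 ≅ Z ⊕ Z/2,  Ȟ^2 ≅ 0

nonempty overlaps:
  W12={p} W14={r,t} W15={s} W16={w} W23={x} W34={q,u} W56={v}
C dims 6,7; δ0: rk 6, SNF 1^5·2
degree 0: 6−6−0 = 0 → Ȟ^0 ≅ 0
degree 1: 7−0−6 = 1 plus torsion [2] → Ȟ^1 ≅ Z ⊕ Z/2
degree 2: 0−0−0 = 0 → Ȟ^2 ≅ 0


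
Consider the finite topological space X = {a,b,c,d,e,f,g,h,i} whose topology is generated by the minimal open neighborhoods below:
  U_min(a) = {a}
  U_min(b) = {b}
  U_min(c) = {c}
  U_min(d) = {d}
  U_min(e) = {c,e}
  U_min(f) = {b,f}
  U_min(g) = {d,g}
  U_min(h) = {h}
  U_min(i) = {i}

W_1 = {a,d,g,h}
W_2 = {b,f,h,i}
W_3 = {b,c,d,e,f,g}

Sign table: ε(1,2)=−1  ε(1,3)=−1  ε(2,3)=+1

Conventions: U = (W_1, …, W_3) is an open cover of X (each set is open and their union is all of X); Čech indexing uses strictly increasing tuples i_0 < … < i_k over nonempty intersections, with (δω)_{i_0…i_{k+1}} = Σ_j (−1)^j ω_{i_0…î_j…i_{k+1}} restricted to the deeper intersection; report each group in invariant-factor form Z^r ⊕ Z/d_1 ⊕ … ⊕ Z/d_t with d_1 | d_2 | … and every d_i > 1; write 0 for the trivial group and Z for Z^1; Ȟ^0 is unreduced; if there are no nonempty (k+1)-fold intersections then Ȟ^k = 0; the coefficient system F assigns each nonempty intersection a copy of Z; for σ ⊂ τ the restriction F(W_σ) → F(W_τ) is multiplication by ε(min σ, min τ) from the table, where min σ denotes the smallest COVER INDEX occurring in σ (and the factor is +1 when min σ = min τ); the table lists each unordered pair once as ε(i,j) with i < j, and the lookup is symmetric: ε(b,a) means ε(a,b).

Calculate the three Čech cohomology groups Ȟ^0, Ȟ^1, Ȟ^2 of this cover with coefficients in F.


Ȟ^0 ≅ Z, Ȟ^1 ≅ Z, Ȟ^2 ≅ 0

nerve simplices:
  W12={h} W13={d,g} W23={b,f}
C dims 3,3; δ0: rk 2, SNF 1^2
degree 0: 3−2−0 = 1 → Ȟ^0 ≅ Z
degree 1: 3−0−2 = 1 → Ȟ^1 ≅ Z
degree 2: 0−0−0 = 0 → Ȟ^2 ≅ 0


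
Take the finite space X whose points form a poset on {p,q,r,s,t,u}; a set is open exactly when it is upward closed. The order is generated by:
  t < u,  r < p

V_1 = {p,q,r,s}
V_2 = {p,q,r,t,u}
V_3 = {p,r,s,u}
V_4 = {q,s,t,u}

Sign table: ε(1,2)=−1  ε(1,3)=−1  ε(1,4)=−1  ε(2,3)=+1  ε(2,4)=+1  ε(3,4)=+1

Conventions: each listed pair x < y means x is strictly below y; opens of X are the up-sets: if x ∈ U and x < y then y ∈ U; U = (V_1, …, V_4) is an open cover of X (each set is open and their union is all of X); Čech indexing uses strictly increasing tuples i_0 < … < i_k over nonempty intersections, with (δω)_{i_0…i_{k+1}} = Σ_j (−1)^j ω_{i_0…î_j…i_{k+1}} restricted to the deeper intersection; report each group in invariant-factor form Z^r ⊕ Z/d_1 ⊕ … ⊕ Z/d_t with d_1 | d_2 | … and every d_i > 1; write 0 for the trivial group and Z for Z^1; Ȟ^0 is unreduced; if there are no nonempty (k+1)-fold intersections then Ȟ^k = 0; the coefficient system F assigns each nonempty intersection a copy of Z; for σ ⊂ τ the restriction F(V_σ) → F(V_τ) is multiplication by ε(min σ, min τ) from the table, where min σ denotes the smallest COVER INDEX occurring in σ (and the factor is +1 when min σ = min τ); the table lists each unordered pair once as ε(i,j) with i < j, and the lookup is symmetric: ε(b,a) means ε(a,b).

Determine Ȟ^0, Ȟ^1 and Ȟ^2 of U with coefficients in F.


Ȟ^0(U;F) ≅ Z; Ȟ^1(U;F) ≅ 0; Ȟ^2(U;F) ≅ Z

nonempty overlaps:
  V12={p,q,r} V13={p,r,s} V14={q,s} V23={p,r,u} V24={q,t,u} V34={s,u}
  V123={p,r} V124={q} V134={s} V234={u}
C dims 4,6,4; δ0: rk 3, SNF 1^3; δ1: rk 3, SNF 1^3
degree 0: 4−3−0 = 1 → Ȟ^0 ≅ Z
degree 1: 6−3−3 = 0 → Ȟ^1 ≅ 0
degree 2: 4−0−3 = 1 → Ȟ^2 ≅ Z


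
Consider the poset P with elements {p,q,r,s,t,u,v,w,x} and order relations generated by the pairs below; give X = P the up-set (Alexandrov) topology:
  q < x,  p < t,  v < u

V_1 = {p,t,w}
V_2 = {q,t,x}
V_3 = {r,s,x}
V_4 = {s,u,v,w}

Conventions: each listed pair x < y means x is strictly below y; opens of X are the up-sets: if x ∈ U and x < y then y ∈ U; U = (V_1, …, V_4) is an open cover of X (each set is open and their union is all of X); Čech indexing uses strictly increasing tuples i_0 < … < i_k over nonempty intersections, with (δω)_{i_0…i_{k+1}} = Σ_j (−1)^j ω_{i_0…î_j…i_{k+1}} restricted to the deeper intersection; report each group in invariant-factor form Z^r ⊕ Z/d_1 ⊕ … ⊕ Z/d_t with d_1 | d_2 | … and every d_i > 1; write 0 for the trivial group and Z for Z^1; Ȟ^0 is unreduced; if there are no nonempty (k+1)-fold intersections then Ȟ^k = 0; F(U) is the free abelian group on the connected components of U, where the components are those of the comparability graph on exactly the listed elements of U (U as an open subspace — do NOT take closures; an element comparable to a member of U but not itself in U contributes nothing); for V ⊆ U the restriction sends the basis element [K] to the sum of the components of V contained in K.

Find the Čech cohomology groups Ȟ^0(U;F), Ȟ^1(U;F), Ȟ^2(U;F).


cover nerve:
  V12={t} V14={w} V23={x} V34={s}
components per intersection:
  V1: {p,t} {w}
  V2: {q,x} {t}
  V3: {r} {s} {x}
  V4: {s} {u,v} {w}
  V12: {t}
  V14: {w}
  V23: {x}
  V34: {s}
C dims 10,4; δ0: rk 4, SNF 1^4
Ȟ^0: (10−4)−0=6 ⇒ Z^6
Ȟ^1: (4−0)−4=0 ⇒ 0
Ȟ^2: (0−0)−0=0 ⇒ 0

Ȟ^0 ≅ Z^6, Ȟ^1 ≅ 0 and Ȟ^2 ≅ 0


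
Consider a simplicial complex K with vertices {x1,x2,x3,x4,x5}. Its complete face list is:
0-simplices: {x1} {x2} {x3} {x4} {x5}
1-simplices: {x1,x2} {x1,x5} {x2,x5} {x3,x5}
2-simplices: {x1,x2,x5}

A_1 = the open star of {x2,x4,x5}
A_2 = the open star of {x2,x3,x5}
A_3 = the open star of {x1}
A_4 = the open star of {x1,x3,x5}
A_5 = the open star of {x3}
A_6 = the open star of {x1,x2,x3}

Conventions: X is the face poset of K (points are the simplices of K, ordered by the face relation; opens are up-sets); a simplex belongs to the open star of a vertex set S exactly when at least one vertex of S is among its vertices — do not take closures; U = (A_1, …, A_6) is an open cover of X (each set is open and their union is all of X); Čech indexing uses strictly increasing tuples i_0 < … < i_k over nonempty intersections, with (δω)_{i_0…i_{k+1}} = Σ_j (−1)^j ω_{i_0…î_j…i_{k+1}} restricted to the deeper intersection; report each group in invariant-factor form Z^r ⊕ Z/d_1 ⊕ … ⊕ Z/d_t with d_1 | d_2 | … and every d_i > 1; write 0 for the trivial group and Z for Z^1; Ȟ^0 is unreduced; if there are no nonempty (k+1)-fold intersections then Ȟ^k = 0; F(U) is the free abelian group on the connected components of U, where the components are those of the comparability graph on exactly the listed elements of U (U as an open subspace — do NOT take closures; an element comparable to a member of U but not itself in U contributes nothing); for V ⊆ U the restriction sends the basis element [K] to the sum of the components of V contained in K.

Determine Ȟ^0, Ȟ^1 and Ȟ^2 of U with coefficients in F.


Ȟ^0(U;F) ≅ Z^2,  Ȟ^1(U;F) ≅ 0,  Ȟ^2(U;F) ≅ 0

nonempty intersections:
  A1={{x2},{x4},{x5},{x1,x2},{x1,x5},{x2,x5},{x3,x5},{x1,x2,x5}} A2={{x2},{x3},{x5},{x1,x2},{x1,x5},{x2,x5},{x3,x5},{x1,x2,x5}} A3={{x1},{x1,x2},{x1,x5},{x1,x2,x5}} A4={{x1},{x3},{x5},{x1,x2},{x1,x5},{x2,x5},{x3,x5},{x1,x2,x5}} A5={{x3},{x3,x5}} A6={{x1},{x2},{x3},{x1,x2},{x1,x5},{x2,x5},{x3,x5},{x1,x2,x5}}
  A12={{x2},{x5},{x1,x2},{x1,x5},{x2,x5},{x3,x5},{x1,x2,x5}} A13={{x1,x2},{x1,x5},{x1,x2,x5}} A14={{x5},{x1,x2},{x1,x5},{x2,x5},{x3,x5},{x1,x2,x5}} A15={{x3,x5}} A16={{x2},{x1,x2},{x1,x5},{x2,x5},{x3,x5},{x1,x2,x5}} A23={{x1,x2},{x1,x5},{x1,x2,x5}} A24={{x3},{x5},{x1,x2},{x1,x5},{x2,x5},{x3,x5},{x1,x2,x5}} A25={{x3},{x3,x5}} A26={{x2},{x3},{x1,x2},{x1,x5},{x2,x5},{x3,x5},{x1,x2,x5}} A34={{x1},{x1,x2},{x1,x5},{x1,x2,x5}} A36={{x1},{x1,x2},{x1,x5},{x1,x2,x5}} A45={{x3},{x3,x5}} A46={{x1},{x3},{x1,x2},{x1,x5},{x2,x5},{x3,x5},{x1,x2,x5}} A56={{x3},{x3,x5}}
  A123={{x1,x2},{x1,x5},{x1,x2,x5}} A124={{x5},{x1,x2},{x1,x5},{x2,x5},{x3,x5},{x1,x2,x5}} A125={{x3,x5}} A126={{x2},{x1,x2},{x1,x5},{x2,x5},{x3,x5},{x1,x2,x5}} A134={{x1,x2},{x1,x5},{x1,x2,x5}} A136={{x1,x2},{x1,x5},{x1,x2,x5}} A145={{x3,x5}} A146={{x1,x2},{x1,x5},{x2,x5},{x3,x5},{x1,x2,x5}} A156={{x3,x5}} A234={{x1,x2},{x1,x5},{x1,x2,x5}} A236={{x1,x2},{x1,x5},{x1,x2,x5}} A245={{x3},{x3,x5}} A246={{x3},{x1,x2},{x1,x5},{x2,x5},{x3,x5},{x1,x2,x5}} A256={{x3},{x3,x5}} A346={{x1},{x1,x2},{x1,x5},{x1,x2,x5}} A456={{x3},{x3,x5}}
  A1234={{x1,x2},{x1,x5},{x1,x2,x5}} A1236={{x1,x2},{x1,x5},{x1,x2,x5}} A1245={{x3,x5}} A1246={{x1,x2},{x1,x5},{x2,x5},{x3,x5},{x1,x2,x5}} A1256={{x3,x5}} A1346={{x1,x2},{x1,x5},{x1,x2,x5}} A1456={{x3,x5}} A2346={{x1,x2},{x1,x5},{x1,x2,x5}} A2456={{x3},{x3,x5}}
  A12346={{x1,x2},{x1,x5},{x1,x2,x5}} A12456={{x3,x5}}
components per intersection:
  A1: {{x2},{x5},{x1,x2},{x1,x5},{x2,x5},{x3,x5},{x1,x2,x5}} {{x4}}
  A2: {{x2},{x3},{x5},{x1,x2},{x1,x5},{x2,x5},{x3,x5},{x1,x2,x5}}
  A3: {{x1},{x1,x2},{x1,x5},{x1,x2,x5}}
  A4: {{x1},{x3},{x5},{x1,x2},{x1,x5},{x2,x5},{x3,x5},{x1,x2,x5}}
  A5: {{x3},{x3,x5}}
  A6: {{x1},{x2},{x1,x2},{x1,x5},{x2,x5},{x1,x2,x5}} {{x3},{x3,x5}}
  A12: {{x2},{x5},{x1,x2},{x1,x5},{x2,x5},{x3,x5},{x1,x2,x5}}
  A13: {{x1,x2},{x1,x5},{x1,x2,x5}}
  A14: {{x5},{x1,x2},{x1,x5},{x2,x5},{x3,x5},{x1,x2,x5}}
  A15: {{x3,x5}}
  A16: {{x2},{x1,x2},{x1,x5},{x2,x5},{x1,x2,x5}} {{x3,x5}}
  A23: {{x1,x2},{x1,x5},{x1,x2,x5}}
  A24: {{x3},{x5},{x1,x2},{x1,x5},{x2,x5},{x3,x5},{x1,x2,x5}}
  A25: {{x3},{x3,x5}}
  A26: {{x2},{x1,x2},{x1,x5},{x2,x5},{x1,x2,x5}} {{x3},{x3,x5}}
  A34: {{x1},{x1,x2},{x1,x5},{x1,x2,x5}}
  A36: {{x1},{x1,x2},{x1,x5},{x1,x2,x5}}
  A45: {{x3},{x3,x5}}
  A46: {{x1},{x1,x2},{x1,x5},{x2,x5},{x1,x2,x5}} {{x3},{x3,x5}}
  A56: {{x3},{x3,x5}}
  A123: {{x1,x2},{x1,x5},{x1,x2,x5}}
  A124: {{x5},{x1,x2},{x1,x5},{x2,x5},{x3,x5},{x1,x2,x5}}
  A125: {{x3,x5}}
  A126: {{x2},{x1,x2},{x1,x5},{x2,x5},{x1,x2,x5}} {{x3,x5}}
  A134: {{x1,x2},{x1,x5},{x1,x2,x5}}
  A136: {{x1,x2},{x1,x5},{x1,x2,x5}}
  A145: {{x3,x5}}
  A146: {{x1,x2},{x1,x5},{x2,x5},{x1,x2,x5}} {{x3,x5}}
  A156: {{x3,x5}}
  A234: {{x1,x2},{x1,x5},{x1,x2,x5}}
  A236: {{x1,x2},{x1,x5},{x1,x2,x5}}
  A245: {{x3},{x3,x5}}
  A246: {{x3},{x3,x5}} {{x1,x2},{x1,x5},{x2,x5},{x1,x2,x5}}
  A256: {{x3},{x3,x5}}
  A346: {{x1},{x1,x2},{x1,x5},{x1,x2,x5}}
  A456: {{x3},{x3,x5}}
  A1234: {{x1,x2},{x1,x5},{x1,x2,x5}}
  A1236: {{x1,x2},{x1,x5},{x1,x2,x5}}
  A1245: {{x3,x5}}
  A1246: {{x1,x2},{x1,x5},{x2,x5},{x1,x2,x5}} {{x3,x5}}
  A1256: {{x3,x5}}
  A1346: {{x1,x2},{x1,x5},{x1,x2,x5}}
  A1456: {{x3,x5}}
  A2346: {{x1,x2},{x1,x5},{x1,x2,x5}}
  A2456: {{x3},{x3,x5}}
  A12346: {{x1,x2},{x1,x5},{x1,x2,x5}}
  A12456: {{x3,x5}}
C dims 8,17,19,10; δ0: rk 6, SNF 1^6; δ1: rk 11, SNF 1^11; δ2: rk 8, SNF 1^8
Ȟ^0: (8−6)−0=2 ⇒ Z^2
Ȟ^1: (17−11)−6=0 ⇒ 0
Ȟ^2: (19−8)−11=0 ⇒ 0


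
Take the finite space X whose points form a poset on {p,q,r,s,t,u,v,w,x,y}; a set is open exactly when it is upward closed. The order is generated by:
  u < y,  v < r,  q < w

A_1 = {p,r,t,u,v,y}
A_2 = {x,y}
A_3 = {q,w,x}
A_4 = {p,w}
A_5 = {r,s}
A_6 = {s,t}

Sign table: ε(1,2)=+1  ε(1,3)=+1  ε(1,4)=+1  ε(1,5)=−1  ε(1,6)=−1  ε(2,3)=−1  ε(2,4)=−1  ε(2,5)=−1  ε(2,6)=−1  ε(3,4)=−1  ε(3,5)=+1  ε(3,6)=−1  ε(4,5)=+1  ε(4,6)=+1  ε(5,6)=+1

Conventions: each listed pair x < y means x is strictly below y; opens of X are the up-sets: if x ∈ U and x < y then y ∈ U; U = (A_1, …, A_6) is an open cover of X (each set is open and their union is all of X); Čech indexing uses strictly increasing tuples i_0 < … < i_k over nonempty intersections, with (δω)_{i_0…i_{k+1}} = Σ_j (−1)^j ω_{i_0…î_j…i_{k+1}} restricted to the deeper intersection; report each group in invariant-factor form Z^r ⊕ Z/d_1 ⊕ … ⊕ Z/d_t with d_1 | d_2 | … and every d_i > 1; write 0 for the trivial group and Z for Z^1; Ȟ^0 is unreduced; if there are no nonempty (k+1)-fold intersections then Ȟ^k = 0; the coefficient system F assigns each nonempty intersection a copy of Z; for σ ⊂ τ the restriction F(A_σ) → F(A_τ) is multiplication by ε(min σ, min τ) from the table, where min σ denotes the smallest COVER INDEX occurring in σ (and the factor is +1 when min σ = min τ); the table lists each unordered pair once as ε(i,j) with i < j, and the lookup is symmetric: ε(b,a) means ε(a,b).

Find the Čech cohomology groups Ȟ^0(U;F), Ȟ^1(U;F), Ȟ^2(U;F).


Ȟ^0 ≅ Z, Ȟ^1 ≅ Z^2, Ȟ^2 ≅ 0

intersection data:
  A12={y} A14={p} A15={r} A16={t} A23={x} A34={w} A56={s}
C dims 6,7; δ0: rk 5, SNF 1^5
Ȟ^0 = (6 − 5) − 0 = 1, so Ȟ^0 ≅ Z
Ȟ^1 = (7 − 0) − 5 = 2, so Ȟ^1 ≅ Z^2
Ȟ^2 = (0 − 0) − 0 = 0, so Ȟ^2 ≅ 0


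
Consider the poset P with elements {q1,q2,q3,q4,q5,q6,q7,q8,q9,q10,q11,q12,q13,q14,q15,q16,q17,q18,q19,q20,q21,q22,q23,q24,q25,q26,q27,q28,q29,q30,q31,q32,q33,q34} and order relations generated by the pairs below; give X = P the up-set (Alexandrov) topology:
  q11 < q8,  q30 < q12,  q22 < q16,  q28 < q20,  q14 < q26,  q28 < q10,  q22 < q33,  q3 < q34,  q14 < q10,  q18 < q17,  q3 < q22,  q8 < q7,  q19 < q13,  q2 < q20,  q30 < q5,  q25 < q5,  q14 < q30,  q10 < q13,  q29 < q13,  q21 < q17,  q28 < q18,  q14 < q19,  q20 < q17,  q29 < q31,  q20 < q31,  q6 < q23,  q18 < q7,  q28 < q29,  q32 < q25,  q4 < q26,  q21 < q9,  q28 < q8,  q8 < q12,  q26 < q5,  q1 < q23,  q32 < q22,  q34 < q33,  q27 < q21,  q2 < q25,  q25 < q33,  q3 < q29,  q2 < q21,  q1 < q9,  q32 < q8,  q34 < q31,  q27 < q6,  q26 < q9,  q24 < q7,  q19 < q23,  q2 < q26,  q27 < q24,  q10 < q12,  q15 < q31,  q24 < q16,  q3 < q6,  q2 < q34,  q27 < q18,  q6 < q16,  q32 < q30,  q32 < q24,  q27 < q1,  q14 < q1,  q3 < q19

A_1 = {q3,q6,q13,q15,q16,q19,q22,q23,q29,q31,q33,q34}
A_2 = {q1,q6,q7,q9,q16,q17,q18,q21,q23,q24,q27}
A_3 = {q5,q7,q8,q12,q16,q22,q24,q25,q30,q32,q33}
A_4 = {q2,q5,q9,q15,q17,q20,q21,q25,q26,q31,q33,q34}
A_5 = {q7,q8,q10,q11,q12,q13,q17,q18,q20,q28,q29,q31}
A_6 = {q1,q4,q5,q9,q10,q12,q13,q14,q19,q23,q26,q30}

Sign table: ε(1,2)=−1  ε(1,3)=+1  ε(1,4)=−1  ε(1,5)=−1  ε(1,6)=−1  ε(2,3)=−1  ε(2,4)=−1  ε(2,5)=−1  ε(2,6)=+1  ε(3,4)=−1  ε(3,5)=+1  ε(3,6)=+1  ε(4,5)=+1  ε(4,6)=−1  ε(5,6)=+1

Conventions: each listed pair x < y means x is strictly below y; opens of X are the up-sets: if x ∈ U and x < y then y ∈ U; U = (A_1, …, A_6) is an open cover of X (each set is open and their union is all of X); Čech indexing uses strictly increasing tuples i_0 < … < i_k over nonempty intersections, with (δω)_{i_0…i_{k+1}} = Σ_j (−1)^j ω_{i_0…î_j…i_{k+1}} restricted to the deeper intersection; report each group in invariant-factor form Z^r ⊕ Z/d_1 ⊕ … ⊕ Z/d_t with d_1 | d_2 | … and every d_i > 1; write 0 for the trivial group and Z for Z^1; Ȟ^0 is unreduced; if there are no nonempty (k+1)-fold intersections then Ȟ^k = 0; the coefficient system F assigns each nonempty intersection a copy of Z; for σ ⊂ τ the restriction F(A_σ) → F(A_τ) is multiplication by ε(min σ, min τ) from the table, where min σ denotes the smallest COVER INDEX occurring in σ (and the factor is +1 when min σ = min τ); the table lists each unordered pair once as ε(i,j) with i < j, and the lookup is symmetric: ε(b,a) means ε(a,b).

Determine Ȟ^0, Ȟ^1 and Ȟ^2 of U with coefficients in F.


intersection data:
  A12={q6,q16,q23} A13={q16,q22,q33} A14={q15,q31,q33,q34} A15={q13,q29,q31} A16={q13,q19,q23} A23={q7,q16,q24} A24={q9,q17,q21} A25={q7,q17,q18} A26={q1,q9,q23} A34={q5,q25,q33} A35={q7,q8,q12} A36={q5,q12,q30} A45={q17,q20,q31} A46={q5,q9,q26} A56={q10,q12,q13}
  A123={q16} A126={q23} A134={q33} A145={q31} A156={q13} A235={q7} A245={q17} A246={q9} A346={q5} A356={q12}
C dims 6,15,10; δ0: rk 6, SNF 1^5·2; δ1: rk 9, SNF 1^9
Ȟ^0 = (6 − 6) − 0 = 0, so Ȟ^0 ≅ 0
Ȟ^1 = (15 − 9) − 6 = 0 plus torsion [2], so Ȟ^1 ≅ Z/2
Ȟ^2 = (10 − 0) − 9 = 1, so Ȟ^2 ≅ Z

Ȟ^0 = 0; Ȟ^1 = Z/2; Ȟ^2 = Z
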